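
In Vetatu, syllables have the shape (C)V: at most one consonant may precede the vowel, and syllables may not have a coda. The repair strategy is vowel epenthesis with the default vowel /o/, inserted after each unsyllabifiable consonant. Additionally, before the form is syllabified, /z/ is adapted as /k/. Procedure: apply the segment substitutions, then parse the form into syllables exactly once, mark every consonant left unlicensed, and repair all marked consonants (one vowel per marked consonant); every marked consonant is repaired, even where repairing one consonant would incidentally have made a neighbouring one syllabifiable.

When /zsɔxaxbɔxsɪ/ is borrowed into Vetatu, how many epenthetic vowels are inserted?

3

After substitution the input is /ksɔxaxbɔxsɪ/.
The unsyllabifiable consonants are /k/, /x/, /x/; each receives one epenthetic vowel.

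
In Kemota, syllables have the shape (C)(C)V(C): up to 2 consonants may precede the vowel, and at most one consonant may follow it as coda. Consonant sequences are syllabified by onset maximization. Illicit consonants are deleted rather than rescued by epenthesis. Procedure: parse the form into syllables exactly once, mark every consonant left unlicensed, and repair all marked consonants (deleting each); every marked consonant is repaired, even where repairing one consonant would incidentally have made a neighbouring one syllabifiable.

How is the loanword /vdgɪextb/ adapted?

Syllabifying with onset maximization leaves /v/, /t/, /b/ stranded (at most one coda consonant is licensed; onsets may contain at most 2 consonants).
Deletion applies to /v/, /t/, /b/.

dgɪex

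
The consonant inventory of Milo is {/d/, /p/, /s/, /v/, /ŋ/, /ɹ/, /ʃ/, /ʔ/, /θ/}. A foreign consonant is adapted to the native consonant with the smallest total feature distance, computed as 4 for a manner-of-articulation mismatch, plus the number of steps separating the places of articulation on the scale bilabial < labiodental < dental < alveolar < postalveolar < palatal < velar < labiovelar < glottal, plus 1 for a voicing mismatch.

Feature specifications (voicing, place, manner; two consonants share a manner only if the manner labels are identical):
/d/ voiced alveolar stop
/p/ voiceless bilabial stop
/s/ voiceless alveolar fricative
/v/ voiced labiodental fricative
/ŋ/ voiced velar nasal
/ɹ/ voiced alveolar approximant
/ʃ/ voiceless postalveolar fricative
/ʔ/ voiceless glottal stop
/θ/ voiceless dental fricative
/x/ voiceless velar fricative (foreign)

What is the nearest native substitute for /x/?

/ʃ/ is closest: same manner (fricative), place distance 2 (velar→postalveolar), same voicing; total 2. Next closest is /s/ at distance 3.

ʃ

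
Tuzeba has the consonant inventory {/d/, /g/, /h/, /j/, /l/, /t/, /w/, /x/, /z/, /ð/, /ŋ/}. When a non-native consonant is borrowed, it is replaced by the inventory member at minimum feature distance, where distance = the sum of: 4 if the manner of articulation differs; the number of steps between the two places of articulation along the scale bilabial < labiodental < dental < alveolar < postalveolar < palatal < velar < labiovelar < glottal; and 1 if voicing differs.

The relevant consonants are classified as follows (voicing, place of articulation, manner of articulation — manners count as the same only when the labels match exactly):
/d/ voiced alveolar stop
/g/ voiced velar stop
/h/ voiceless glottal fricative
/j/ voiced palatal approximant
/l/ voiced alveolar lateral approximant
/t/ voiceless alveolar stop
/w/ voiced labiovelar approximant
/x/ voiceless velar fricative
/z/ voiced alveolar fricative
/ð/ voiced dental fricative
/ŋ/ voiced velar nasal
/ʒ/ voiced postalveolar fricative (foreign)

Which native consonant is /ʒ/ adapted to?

z

/z/ is closest: same manner (fricative), place distance 1 (postalveolar→alveolar), same voicing; total 1. Next closest is /ð/ at distance 2.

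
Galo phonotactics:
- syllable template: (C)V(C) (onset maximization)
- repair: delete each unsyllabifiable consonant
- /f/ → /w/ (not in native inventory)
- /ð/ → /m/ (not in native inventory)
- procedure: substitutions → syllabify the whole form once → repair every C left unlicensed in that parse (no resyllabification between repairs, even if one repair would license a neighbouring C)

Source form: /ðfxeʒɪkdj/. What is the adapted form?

xeʒɪk

Substitution: /ð/ → /m/, /f/ → /w/, giving /mwxeʒɪkdj/.
The consonants /m/, /w/, /d/, /j/ cannot be parsed into a legal (C)V(C) syllable (at most one coda consonant is licensed; onsets are limited to one consonant).
Each unlicensed consonant is deleted: /m/, /w/, /d/, /j/.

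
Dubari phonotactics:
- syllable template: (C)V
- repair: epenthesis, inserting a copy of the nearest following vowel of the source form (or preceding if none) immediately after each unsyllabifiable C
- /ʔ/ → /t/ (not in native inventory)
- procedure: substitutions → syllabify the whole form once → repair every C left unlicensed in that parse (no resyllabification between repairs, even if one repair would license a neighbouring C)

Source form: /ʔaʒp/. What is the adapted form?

taʒapa

Substitution: /ʔ/ → /t/, giving /taʒp/.
The consonants /ʒ/, /p/ cannot be parsed into a legal (C)V syllable (no codas are permitted; onsets are limited to one consonant).
Each unlicensed consonant becomes the onset of a new syllable: /ʒ/ → /ʒa/, /p/ → /pa/.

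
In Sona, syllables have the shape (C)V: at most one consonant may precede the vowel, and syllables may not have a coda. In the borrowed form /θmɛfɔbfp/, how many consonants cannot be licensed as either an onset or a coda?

The consonants /θ/, /b/, /f/, /p/ cannot be parsed into a legal (C)V syllable (no codas are permitted; onsets are limited to one consonant).

4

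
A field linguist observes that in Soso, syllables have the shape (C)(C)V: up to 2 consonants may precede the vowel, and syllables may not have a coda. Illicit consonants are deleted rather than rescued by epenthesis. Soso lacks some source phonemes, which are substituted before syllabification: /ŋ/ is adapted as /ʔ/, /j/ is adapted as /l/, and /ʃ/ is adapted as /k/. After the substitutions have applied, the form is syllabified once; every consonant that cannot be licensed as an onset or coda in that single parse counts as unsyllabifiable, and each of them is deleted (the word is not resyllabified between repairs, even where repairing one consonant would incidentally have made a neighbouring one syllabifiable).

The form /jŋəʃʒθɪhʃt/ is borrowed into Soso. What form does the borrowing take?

Substitution: /j/ → /l/, /ŋ/ → /ʔ/, /ʃ/ → /k/, giving /lʔəkʒθɪhkt/.
Syllabifying with onset maximization leaves /k/, /h/, /k/, /t/ stranded (no codas are permitted; onsets may contain at most 2 consonants).
Deletion applies to /k/, /h/, /k/, /t/.

lʔəʒθɪ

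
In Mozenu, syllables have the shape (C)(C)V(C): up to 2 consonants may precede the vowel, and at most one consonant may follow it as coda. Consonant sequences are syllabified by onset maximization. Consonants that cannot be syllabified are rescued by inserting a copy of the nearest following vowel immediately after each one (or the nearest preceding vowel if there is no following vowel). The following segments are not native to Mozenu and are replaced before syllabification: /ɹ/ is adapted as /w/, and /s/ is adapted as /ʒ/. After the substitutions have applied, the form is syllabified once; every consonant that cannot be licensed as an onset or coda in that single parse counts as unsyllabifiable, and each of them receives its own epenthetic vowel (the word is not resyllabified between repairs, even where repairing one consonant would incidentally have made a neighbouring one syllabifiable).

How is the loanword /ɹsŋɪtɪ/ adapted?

Substitution: /ɹ/ → /w/, /s/ → /ʒ/, giving /wʒŋɪtɪ/.
Syllabifying with onset maximization leaves /w/ stranded (at most one coda consonant is licensed; onsets may contain at most 2 consonants).
Epenthesis after each stranded consonant: /w/ → /wɪ/.

wɪʒŋɪtɪ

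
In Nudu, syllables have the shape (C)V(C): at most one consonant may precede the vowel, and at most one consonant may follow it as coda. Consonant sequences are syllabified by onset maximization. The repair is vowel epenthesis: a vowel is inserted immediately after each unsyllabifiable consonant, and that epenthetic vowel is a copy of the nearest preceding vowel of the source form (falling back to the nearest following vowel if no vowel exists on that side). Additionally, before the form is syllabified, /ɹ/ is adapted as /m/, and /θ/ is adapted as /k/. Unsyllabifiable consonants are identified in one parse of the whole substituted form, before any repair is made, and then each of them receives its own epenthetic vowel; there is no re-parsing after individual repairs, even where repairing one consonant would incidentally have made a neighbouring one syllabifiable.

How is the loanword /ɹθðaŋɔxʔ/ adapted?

Substitution: /ɹ/ → /m/, /θ/ → /k/, giving /mkðaŋɔxʔ/.
The consonants /m/, /k/, /ʔ/ cannot be parsed into a legal (C)V(C) syllable (at most one coda consonant is licensed; onsets are limited to one consonant).
Epenthesis after each stranded consonant: /m/ → /ma/, /k/ → /ka/, /ʔ/ → /ʔɔ/.

makaðaŋɔxʔɔ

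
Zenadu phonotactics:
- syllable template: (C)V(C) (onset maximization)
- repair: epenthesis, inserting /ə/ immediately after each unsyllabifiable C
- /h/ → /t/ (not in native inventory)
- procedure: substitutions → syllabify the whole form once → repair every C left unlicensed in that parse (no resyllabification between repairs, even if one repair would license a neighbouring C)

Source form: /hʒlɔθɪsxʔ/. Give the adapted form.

Substitution: /h/ → /t/, giving /tʒlɔθɪsxʔ/.
The consonants /t/, /ʒ/, /x/, /ʔ/ cannot be parsed into a legal (C)V(C) syllable (at most one coda consonant is licensed; onsets are limited to one consonant).
Each unlicensed consonant becomes the onset of a new syllable: /t/ → /tə/, /ʒ/ → /ʒə/, /x/ → /xə/, /ʔ/ → /ʔə/.

təʒəlɔθɪsxəʔə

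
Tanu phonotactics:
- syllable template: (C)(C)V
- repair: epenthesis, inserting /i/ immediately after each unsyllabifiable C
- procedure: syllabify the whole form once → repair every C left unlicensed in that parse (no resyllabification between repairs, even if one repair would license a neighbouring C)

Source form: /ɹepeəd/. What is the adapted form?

ɹepeədi

The consonants /d/ cannot be parsed into a legal (C)(C)V syllable (no codas are permitted; onsets may contain at most 2 consonants).
Inserting the epenthetic vowel yields /d/ → /di/.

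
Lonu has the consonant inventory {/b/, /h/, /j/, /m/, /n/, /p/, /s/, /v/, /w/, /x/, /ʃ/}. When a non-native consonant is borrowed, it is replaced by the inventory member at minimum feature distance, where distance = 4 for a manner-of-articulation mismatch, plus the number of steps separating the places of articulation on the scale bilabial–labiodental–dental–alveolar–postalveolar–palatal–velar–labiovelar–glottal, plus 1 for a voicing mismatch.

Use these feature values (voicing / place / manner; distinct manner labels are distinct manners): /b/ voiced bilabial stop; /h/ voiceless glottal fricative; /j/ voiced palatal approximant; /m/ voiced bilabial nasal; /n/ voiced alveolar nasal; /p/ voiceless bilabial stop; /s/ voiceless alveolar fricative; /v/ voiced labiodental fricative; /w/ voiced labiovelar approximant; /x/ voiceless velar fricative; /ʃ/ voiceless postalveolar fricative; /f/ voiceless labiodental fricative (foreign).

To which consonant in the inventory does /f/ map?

v

/v/ is closest: same manner (fricative), place distance 0 (labiodental→labiodental), voicing differs (+1); total 1. Next closest is /s/ at distance 2.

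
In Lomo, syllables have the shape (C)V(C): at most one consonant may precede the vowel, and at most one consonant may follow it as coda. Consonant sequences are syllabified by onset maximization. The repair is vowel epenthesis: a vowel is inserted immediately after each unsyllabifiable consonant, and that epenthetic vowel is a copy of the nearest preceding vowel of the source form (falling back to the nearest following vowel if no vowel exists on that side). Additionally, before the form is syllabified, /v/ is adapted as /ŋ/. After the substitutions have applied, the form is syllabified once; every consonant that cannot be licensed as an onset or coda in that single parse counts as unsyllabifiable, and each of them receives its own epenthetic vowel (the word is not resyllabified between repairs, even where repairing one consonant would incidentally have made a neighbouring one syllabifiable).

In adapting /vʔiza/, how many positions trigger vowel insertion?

After substitution the input is /ŋʔiza/.
The unsyllabifiable consonants are /ŋ/; each receives one epenthetic vowel.

1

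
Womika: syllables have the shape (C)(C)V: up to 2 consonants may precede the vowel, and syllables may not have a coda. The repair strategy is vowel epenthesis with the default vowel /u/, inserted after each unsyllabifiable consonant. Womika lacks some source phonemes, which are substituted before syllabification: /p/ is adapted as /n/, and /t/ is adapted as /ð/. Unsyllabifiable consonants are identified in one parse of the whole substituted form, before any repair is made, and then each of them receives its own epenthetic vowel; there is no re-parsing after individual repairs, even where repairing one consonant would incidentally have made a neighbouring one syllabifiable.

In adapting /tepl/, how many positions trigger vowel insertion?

After substitution the input is /ðenl/.
The unsyllabifiable consonants are /n/, /l/; each receives one epenthetic vowel.

2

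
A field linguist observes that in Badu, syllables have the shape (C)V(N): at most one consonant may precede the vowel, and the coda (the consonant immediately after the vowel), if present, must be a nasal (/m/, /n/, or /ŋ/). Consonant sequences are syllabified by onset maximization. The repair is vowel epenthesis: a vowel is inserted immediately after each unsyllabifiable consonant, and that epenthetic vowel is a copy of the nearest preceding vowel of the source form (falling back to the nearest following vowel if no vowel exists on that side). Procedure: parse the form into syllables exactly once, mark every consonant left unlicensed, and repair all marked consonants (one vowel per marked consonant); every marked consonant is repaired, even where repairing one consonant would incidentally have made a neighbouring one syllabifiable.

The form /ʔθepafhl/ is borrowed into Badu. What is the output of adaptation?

Under (C)V(N), the unsyllabifiable consonants are /ʔ/, /f/, /h/, /l/ (only a nasal (/m/, /n/, or /ŋ/) is licensed in coda position; onsets are limited to one consonant).
Inserting the epenthetic vowel yields /ʔ/ → /ʔe/, /f/ → /fa/, /h/ → /ha/, /l/ → /la/.

ʔeθepafahala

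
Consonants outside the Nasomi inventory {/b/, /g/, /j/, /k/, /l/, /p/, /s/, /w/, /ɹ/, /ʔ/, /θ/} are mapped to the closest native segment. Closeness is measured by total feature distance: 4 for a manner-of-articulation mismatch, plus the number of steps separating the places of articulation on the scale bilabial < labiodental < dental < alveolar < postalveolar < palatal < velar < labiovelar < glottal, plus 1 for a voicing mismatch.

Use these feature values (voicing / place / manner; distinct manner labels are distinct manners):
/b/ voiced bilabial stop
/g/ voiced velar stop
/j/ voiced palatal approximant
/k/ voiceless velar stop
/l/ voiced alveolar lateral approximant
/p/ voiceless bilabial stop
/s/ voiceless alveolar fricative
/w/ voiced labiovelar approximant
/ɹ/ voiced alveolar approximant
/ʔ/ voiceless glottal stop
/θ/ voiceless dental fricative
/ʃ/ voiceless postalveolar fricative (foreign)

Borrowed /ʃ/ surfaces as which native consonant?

s

/s/ is closest: same manner (fricative), place distance 1 (postalveolar→alveolar), same voicing; total 1. Next closest is /θ/ at distance 2.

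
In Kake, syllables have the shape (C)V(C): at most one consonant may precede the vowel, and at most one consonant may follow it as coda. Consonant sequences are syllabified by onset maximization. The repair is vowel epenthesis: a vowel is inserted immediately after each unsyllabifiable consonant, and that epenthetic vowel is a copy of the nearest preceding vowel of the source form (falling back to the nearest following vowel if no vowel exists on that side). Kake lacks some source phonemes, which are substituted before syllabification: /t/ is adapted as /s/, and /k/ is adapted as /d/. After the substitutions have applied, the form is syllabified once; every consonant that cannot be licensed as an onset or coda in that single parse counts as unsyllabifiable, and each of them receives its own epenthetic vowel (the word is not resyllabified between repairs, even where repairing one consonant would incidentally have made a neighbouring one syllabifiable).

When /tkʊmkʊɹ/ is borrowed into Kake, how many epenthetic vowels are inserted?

1

After substitution the input is /sdʊmdʊɹ/.
The unsyllabifiable consonants are /s/; each receives one epenthetic vowel.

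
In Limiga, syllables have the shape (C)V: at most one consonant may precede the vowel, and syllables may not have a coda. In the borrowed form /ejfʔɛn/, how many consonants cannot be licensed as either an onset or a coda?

Under (C)V, the unsyllabifiable consonants are /j/, /f/, /n/ (no codas are permitted; onsets are limited to one consonant).

3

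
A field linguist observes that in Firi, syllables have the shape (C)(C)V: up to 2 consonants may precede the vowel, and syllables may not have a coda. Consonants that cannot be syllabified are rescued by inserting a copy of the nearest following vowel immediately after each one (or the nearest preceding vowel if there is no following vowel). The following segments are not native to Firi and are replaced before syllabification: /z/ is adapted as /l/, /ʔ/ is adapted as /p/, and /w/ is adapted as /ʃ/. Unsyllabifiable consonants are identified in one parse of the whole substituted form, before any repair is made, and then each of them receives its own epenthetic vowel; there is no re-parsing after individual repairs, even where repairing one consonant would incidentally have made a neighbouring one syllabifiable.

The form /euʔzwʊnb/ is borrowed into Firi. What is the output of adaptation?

Substitution: /ʔ/ → /p/, /z/ → /l/, /w/ → /ʃ/, giving /euplʃʊnb/.
Under (C)(C)V, the unsyllabifiable consonants are /p/, /n/, /b/ (no codas are permitted; onsets may contain at most 2 consonants).
Each unlicensed consonant becomes the onset of a new syllable: /p/ → /pʊ/, /n/ → /nʊ/, /b/ → /bʊ/.

eupʊlʃʊnʊbʊ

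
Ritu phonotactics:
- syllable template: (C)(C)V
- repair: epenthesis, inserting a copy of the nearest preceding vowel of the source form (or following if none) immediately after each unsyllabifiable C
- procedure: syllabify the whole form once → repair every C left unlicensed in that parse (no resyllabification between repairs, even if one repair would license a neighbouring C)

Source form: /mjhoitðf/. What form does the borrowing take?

mojhoitiðifi

Syllabifying with onset maximization leaves /m/, /t/, /ð/, /f/ stranded (no codas are permitted; onsets may contain at most 2 consonants).
Each unlicensed consonant becomes the onset of a new syllable: /m/ → /mo/, /t/ → /ti/, /ð/ → /ði/, /f/ → /fi/.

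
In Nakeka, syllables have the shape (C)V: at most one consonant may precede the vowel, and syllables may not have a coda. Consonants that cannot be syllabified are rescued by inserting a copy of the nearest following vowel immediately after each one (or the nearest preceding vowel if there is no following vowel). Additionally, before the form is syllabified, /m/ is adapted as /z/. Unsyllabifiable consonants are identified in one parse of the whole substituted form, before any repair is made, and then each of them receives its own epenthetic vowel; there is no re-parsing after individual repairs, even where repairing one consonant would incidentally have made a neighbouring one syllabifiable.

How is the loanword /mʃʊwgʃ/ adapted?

Substitution: /m/ → /z/, giving /zʃʊwgʃ/.
Under (C)V, the unsyllabifiable consonants are /z/, /w/, /g/, /ʃ/ (no codas are permitted; onsets are limited to one consonant).
Inserting the epenthetic vowel yields /z/ → /zʊ/, /w/ → /wʊ/, /g/ → /gʊ/, /ʃ/ → /ʃʊ/.

zʊʃʊwʊgʊʃʊ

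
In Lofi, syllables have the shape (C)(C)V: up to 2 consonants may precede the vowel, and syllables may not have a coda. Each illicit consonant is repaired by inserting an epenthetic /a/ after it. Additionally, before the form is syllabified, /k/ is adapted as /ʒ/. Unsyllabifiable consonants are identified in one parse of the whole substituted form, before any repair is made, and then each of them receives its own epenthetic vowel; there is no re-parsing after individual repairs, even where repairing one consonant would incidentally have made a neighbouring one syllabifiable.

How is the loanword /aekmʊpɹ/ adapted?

aeʒmʊpaɹa

Substitution: /k/ → /ʒ/, giving /aeʒmʊpɹ/.
The consonants /p/, /ɹ/ cannot be parsed into a legal (C)(C)V syllable (no codas are permitted; onsets may contain at most 2 consonants).
Each unlicensed consonant becomes the onset of a new syllable: /p/ → /pa/, /ɹ/ → /ɹa/.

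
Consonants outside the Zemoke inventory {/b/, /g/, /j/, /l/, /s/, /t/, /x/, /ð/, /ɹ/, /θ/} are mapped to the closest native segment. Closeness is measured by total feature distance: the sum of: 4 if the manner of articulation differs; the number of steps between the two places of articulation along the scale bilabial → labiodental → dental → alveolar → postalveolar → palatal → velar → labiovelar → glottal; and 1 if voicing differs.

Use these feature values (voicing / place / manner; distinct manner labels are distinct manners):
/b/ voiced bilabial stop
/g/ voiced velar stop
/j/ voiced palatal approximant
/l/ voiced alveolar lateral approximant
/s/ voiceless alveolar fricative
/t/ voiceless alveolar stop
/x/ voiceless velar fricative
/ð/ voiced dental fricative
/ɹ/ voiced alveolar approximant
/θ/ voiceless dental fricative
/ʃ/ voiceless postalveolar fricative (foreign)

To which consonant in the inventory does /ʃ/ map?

/s/ is closest: same manner (fricative), place distance 1 (postalveolar→alveolar), same voicing; total 1. Next closest is /x/ at distance 2.

s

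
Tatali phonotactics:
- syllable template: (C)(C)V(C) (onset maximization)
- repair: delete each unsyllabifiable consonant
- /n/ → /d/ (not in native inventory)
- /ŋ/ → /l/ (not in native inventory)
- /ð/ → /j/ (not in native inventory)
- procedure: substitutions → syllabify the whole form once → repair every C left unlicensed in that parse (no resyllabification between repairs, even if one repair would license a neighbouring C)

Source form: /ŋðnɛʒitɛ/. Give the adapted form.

jdɛʒitɛ

Substitution: /ŋ/ → /l/, /ð/ → /j/, /n/ → /d/, giving /ljdɛʒitɛ/.
Syllabifying with onset maximization leaves /l/ stranded (at most one coda consonant is licensed; onsets may contain at most 2 consonants).
Each unlicensed consonant is deleted: /l/.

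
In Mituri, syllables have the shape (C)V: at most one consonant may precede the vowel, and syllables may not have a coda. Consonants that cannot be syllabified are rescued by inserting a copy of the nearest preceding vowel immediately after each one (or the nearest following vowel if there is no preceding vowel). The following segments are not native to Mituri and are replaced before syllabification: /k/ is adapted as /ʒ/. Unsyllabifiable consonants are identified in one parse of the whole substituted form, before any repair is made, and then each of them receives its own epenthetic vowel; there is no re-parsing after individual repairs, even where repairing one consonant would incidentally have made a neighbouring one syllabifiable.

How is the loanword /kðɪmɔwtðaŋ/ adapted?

ʒɪðɪmɔwɔtɔðaŋa

Substitution: /k/ → /ʒ/, giving /ʒðɪmɔwtðaŋ/.
Under (C)V, the unsyllabifiable consonants are /ʒ/, /w/, /t/, /ŋ/ (no codas are permitted; onsets are limited to one consonant).
Epenthesis after each stranded consonant: /ʒ/ → /ʒɪ/, /w/ → /wɔ/, /t/ → /tɔ/, /ŋ/ → /ŋa/.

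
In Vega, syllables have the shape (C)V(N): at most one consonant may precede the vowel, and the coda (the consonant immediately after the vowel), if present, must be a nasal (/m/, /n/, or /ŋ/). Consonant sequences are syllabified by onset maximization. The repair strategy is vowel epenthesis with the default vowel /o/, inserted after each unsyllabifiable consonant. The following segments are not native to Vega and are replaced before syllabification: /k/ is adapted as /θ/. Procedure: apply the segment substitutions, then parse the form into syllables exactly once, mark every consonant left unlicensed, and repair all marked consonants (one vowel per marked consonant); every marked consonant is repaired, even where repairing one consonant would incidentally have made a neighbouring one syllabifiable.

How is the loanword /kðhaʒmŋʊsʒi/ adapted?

θoðohaʒomoŋʊsoʒi

Substitution: /k/ → /θ/, giving /θðhaʒmŋʊsʒi/.
The consonants /θ/, /ð/, /ʒ/, /m/, /s/ cannot be parsed into a legal (C)V(N) syllable (only a nasal (/m/, /n/, or /ŋ/) is licensed in coda position; onsets are limited to one consonant).
Each unlicensed consonant becomes the onset of a new syllable: /θ/ → /θo/, /ð/ → /ðo/, /ʒ/ → /ʒo/, /m/ → /mo/, /s/ → /so/.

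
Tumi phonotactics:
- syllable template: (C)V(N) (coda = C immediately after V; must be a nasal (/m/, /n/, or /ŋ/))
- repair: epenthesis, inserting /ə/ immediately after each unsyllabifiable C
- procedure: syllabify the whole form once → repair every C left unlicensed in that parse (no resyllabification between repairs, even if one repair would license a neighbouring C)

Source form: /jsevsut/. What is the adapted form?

The consonants /j/, /v/, /t/ cannot be parsed into a legal (C)V(N) syllable (only a nasal (/m/, /n/, or /ŋ/) is licensed in coda position; onsets are limited to one consonant).
Inserting the epenthetic vowel yields /j/ → /jə/, /v/ → /və/, /t/ → /tə/.

jəsevəsutə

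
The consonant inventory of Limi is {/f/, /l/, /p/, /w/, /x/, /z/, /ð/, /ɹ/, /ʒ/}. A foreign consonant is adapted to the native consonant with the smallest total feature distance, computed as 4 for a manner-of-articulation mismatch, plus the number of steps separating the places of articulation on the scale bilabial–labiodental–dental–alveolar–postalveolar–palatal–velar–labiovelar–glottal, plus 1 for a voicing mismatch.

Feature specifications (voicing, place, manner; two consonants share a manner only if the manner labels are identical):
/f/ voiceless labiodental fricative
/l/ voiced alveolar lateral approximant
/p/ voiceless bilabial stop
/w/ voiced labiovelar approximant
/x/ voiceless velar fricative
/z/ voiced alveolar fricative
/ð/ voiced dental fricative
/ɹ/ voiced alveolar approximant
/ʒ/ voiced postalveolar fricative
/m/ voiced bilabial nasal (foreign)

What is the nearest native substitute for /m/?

/p/ is closest: manner differs (nasal→stop, +4), place distance 0 (bilabial→bilabial), voicing differs (+1); total 5. Next closest is /f/ at distance 6.

p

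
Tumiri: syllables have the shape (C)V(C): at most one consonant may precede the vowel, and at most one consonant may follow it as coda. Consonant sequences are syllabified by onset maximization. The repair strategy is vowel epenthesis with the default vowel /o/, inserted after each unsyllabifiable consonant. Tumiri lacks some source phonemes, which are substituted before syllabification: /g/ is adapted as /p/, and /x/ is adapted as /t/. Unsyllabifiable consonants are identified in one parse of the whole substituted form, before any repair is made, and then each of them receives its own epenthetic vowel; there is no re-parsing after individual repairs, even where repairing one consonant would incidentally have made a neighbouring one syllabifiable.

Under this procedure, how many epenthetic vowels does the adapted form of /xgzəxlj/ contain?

After substitution the input is /tpzətlj/.
The unsyllabifiable consonants are /t/, /p/, /l/, /j/; each receives one epenthetic vowel.

4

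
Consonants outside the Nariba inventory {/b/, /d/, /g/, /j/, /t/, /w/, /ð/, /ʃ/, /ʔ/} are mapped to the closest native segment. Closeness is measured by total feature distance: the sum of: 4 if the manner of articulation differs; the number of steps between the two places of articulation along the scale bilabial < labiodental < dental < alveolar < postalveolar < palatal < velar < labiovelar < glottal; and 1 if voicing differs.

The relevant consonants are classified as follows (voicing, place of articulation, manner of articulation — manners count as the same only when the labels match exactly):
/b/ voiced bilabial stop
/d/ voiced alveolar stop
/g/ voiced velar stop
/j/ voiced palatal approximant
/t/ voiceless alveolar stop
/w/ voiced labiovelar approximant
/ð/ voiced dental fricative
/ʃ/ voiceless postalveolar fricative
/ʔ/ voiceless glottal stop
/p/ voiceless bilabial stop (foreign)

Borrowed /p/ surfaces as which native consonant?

b

/b/ is closest: same manner (stop), place distance 0 (bilabial→bilabial), voicing differs (+1); total 1. Next closest is /t/ at distance 3.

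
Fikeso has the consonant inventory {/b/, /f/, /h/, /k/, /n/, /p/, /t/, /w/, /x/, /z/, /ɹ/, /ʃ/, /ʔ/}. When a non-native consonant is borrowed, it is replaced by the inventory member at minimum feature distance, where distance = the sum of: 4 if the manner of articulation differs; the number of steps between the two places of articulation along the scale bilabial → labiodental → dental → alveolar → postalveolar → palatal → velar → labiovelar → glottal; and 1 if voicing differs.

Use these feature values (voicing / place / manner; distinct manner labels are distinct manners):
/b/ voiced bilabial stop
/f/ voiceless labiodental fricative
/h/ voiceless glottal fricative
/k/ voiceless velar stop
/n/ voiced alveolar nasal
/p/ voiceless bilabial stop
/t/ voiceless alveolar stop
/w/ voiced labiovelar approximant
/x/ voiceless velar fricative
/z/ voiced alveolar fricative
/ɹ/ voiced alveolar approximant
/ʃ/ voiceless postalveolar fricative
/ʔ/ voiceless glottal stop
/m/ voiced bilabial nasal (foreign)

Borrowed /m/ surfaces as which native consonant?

/n/ is closest: same manner (nasal), place distance 3 (bilabial→alveolar), same voicing; total 3. Next closest is /b/ at distance 4.

n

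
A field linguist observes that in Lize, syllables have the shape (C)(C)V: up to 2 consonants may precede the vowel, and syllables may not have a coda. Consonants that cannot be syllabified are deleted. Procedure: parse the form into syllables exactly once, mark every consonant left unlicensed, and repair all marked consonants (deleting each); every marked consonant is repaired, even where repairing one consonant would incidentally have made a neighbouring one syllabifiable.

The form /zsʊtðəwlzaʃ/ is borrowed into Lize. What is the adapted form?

zsʊtðəlza

The consonants /w/, /ʃ/ cannot be parsed into a legal (C)(C)V syllable (no codas are permitted; onsets may contain at most 2 consonants).
Deleting the stranded consonants removes /w/, /ʃ/.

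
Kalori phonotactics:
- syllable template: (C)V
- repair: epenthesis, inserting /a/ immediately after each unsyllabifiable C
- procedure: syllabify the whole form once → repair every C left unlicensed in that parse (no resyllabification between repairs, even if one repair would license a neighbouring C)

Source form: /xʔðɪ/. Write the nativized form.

xaʔaðɪ

The consonants /x/, /ʔ/ cannot be parsed into a legal (C)V syllable (no codas are permitted; onsets are limited to one consonant).
Each unlicensed consonant becomes the onset of a new syllable: /x/ → /xa/, /ʔ/ → /ʔa/.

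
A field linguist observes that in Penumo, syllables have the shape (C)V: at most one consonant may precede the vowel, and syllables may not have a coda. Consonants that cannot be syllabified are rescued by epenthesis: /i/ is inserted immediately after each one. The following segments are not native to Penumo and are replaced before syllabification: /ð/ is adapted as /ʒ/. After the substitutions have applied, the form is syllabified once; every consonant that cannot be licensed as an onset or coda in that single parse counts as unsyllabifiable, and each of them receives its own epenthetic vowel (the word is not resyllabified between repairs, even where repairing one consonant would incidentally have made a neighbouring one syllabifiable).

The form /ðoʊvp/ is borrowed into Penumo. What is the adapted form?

Substitution: /ð/ → /ʒ/, giving /ʒoʊvp/.
Syllabifying with onset maximization leaves /v/, /p/ stranded (no codas are permitted; onsets are limited to one consonant).
Each unlicensed consonant becomes the onset of a new syllable: /v/ → /vi/, /p/ → /pi/.

ʒoʊvipi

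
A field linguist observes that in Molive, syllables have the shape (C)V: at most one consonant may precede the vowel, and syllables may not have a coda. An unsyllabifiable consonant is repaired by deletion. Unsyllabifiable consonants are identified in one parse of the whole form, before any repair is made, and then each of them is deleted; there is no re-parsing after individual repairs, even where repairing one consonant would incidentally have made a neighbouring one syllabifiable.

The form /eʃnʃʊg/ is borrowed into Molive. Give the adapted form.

eʃʊ

The consonants /ʃ/, /n/, /g/ cannot be parsed into a legal (C)V syllable (no codas are permitted; onsets are limited to one consonant).
Each unlicensed consonant is deleted: /ʃ/, /n/, /g/.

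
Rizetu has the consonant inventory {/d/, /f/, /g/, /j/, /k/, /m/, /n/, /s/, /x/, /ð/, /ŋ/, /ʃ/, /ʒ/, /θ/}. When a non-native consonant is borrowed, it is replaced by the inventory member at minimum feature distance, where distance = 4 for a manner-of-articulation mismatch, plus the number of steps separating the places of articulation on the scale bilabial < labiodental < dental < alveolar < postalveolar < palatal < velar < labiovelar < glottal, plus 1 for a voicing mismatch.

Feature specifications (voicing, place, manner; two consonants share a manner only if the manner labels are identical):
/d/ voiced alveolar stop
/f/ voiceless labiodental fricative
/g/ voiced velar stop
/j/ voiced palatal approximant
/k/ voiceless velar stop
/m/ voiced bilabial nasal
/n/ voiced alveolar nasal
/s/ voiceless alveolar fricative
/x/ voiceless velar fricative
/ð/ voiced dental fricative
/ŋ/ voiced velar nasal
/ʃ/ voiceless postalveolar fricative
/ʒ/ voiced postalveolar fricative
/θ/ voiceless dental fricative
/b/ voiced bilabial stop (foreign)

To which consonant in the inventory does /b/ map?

/d/ is closest: same manner (stop), place distance 3 (bilabial→alveolar), same voicing; total 3. Next closest is /m/ at distance 4.

d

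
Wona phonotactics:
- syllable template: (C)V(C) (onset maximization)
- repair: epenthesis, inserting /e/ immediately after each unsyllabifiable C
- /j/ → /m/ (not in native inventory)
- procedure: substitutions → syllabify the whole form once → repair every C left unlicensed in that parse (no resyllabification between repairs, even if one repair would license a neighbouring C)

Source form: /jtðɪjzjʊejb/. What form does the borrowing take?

Substitution: /j/ → /m/, giving /mtðɪmzmʊemb/.
Syllabifying with onset maximization leaves /m/, /t/, /z/, /b/ stranded (at most one coda consonant is licensed; onsets are limited to one consonant).
Each unlicensed consonant becomes the onset of a new syllable: /m/ → /me/, /t/ → /te/, /z/ → /ze/, /b/ → /be/.

meteðɪmzemʊembe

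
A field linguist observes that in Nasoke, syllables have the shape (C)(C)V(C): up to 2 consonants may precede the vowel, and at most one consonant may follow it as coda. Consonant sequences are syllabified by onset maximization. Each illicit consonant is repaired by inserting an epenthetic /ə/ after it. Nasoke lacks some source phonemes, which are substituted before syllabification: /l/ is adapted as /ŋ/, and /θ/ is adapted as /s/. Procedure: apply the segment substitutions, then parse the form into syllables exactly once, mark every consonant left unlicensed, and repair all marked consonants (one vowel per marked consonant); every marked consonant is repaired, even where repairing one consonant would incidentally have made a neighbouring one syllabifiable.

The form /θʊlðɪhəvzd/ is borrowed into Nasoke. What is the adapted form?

sʊŋðɪhəvzədə

Substitution: /θ/ → /s/, /l/ → /ŋ/, giving /sʊŋðɪhəvzd/.
The consonants /z/, /d/ cannot be parsed into a legal (C)(C)V(C) syllable (at most one coda consonant is licensed; onsets may contain at most 2 consonants).
Epenthesis after each stranded consonant: /z/ → /zə/, /d/ → /də/.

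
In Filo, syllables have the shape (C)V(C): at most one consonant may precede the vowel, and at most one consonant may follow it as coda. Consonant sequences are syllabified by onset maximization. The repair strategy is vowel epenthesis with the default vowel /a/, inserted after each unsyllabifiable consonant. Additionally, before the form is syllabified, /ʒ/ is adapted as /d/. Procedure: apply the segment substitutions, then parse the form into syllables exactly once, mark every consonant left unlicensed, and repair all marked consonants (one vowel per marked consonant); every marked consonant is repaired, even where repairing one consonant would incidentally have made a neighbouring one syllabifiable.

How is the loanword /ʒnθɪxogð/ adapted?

danaθɪxogða

Substitution: /ʒ/ → /d/, giving /dnθɪxogð/.
Syllabifying with onset maximization leaves /d/, /n/, /ð/ stranded (at most one coda consonant is licensed; onsets are limited to one consonant).
Epenthesis after each stranded consonant: /d/ → /da/, /n/ → /na/, /ð/ → /ða/.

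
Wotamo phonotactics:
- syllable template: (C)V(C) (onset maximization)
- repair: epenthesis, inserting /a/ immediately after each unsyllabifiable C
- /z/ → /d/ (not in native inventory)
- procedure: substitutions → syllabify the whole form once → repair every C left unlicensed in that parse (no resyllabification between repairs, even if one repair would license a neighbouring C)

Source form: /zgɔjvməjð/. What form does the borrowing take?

dagɔjvaməjða

Substitution: /z/ → /d/, giving /dgɔjvməjð/.
Syllabifying with onset maximization leaves /d/, /v/, /ð/ stranded (at most one coda consonant is licensed; onsets are limited to one consonant).
Each unlicensed consonant becomes the onset of a new syllable: /d/ → /da/, /v/ → /va/, /ð/ → /ða/.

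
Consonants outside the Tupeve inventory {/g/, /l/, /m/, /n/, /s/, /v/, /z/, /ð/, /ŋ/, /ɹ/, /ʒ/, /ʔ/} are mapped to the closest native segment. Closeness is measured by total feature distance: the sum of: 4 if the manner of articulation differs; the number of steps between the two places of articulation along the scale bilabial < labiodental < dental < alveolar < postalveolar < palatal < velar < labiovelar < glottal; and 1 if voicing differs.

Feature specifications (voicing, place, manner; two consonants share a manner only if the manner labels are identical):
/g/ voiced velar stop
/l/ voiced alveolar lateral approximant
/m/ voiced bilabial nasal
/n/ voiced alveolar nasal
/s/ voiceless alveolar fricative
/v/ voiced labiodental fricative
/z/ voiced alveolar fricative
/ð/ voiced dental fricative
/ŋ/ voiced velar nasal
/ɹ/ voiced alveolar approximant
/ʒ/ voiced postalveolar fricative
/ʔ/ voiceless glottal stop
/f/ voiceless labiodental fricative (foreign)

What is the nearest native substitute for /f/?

/v/ is closest: same manner (fricative), place distance 0 (labiodental→labiodental), voicing differs (+1); total 1. Next closest is /s/ at distance 2.

v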